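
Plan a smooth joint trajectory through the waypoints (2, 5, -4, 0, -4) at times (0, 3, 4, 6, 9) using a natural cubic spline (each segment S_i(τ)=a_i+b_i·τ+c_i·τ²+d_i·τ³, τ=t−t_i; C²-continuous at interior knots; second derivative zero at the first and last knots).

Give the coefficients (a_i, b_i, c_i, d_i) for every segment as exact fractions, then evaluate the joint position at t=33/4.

  seg 0: a=2 b=1234/219 c=0 d=-1015/1971
  seg 1: a=5 b=-1811/219 c=-1015/219 d=285/73
  seg 2: a=-4 b=-1276/219 c=1550/219 d=-231/146
  seg 3: a=0 b=766/219 c=-529/219 d=529/1971
S(33/4) = -6081/4672

Δ: Δ0=1, Δ1=-9, Δ2=2, Δ3=-4/3
row 1: diag=8, rhs=-60; c'=1/8, d'=-15/2
row 2: denom=6−1·1/8=47/8; d'=(66−1·-15/2)/(47/8)=588/47
row 3: denom=10−2·16/47=438/47; d'=(-20−2·588/47)/(438/47)=-1058/219
back: M3=-1058/219
back: M2=588/47−16/47·-1058/219=3100/219
back: M1=-15/2−1/8·3100/219=-2030/219
M: M0=0, M1=-2030/219, M2=3100/219, M3=-1058/219, M4=0
seg 0: a=2, c=M0/2=0, d=(M1−M0)/(6·3)=-1015/1971, b=Δ0−h0·(2M0+M1)/6=1234/219
seg 1: a=5, c=M1/2=-1015/219, d=(M2−M1)/(6·1)=285/73, b=Δ1−h1·(2M1+M2)/6=-1811/219
seg 2: a=-4, c=M2/2=1550/219, d=(M3−M2)/(6·2)=-231/146, b=Δ2−h2·(2M2+M3)/6=-1276/219
seg 3: a=0, c=M3/2=-529/219, d=(M4−M3)/(6·3)=529/1971, b=Δ3−h3·(2M3+M4)/6=766/219
t_q=33/4 → seg 3, τ=9/4; S=0+766/219·τ+-529/219·τ²+529/1971·τ³=-6081/4672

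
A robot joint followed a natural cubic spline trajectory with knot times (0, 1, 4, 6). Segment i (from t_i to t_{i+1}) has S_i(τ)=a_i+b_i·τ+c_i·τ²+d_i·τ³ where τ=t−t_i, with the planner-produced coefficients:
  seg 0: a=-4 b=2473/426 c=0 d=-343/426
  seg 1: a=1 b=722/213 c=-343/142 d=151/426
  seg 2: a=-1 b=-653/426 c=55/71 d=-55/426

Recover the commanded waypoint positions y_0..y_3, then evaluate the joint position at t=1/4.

y_0=-4 y_1=1 y_2=-1 y_3=-2
S(1/4) = -23277/9088

y_0 = S_0(0) = a_0 = -4
y_1 = S_1(0) = a_1 = 1
y_2 = S_2(0) = a_2 = -1
y_3 = S_2(2) = -2
t_q=1/4 is in segment 0 (τ=1/4); S_0(τ)=-23277/9088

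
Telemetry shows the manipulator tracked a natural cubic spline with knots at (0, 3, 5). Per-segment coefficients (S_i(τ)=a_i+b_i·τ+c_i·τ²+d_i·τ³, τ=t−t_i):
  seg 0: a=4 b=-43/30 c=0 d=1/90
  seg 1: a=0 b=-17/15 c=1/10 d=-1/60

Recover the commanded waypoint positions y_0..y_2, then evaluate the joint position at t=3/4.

y_0 = S_0(0) = a_0 = 4
y_1 = S_1(0) = a_1 = 0
y_2 = S_1(2) = -2
t_q=3/4 is in segment 0 (τ=3/4); S_0(τ)=375/128

y_0=4 y_1=0 y_2=-2
S(3/4) = 375/128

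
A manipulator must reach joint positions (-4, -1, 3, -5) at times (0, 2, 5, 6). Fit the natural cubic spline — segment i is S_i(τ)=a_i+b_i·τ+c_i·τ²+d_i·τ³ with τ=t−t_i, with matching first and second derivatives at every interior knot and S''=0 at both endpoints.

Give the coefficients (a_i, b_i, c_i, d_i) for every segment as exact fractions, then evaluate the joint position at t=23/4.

  seg 0: a=-4 b=319/426 c=0 d=40/213
  seg 1: a=-1 b=1279/426 c=80/71 d=-239/426
  seg 2: a=3 b=-1147/213 c=-557/142 d=557/426
S(23/4) = -24479/9088

Δ: Δ0=3/2, Δ1=4/3, Δ2=-8
row 1: diag=10, rhs=-1; c'=3/10, d'=-1/10
row 2: denom=8−3·3/10=71/10; d'=(-56−3·-1/10)/(71/10)=-557/71
back: M2=-557/71
back: M1=-1/10−3/10·-557/71=160/71
M: M0=0, M1=160/71, M2=-557/71, M3=0
seg 0: a=-4, c=M0/2=0, d=(M1−M0)/(6·2)=40/213, b=Δ0−h0·(2M0+M1)/6=319/426
seg 1: a=-1, c=M1/2=80/71, d=(M2−M1)/(6·3)=-239/426, b=Δ1−h1·(2M1+M2)/6=1279/426
seg 2: a=3, c=M2/2=-557/142, d=(M3−M2)/(6·1)=557/426, b=Δ2−h2·(2M2+M3)/6=-1147/213
t_q=23/4 → seg 2, τ=3/4; S=3+-1147/213·τ+-557/142·τ²+557/426·τ³=-24479/9088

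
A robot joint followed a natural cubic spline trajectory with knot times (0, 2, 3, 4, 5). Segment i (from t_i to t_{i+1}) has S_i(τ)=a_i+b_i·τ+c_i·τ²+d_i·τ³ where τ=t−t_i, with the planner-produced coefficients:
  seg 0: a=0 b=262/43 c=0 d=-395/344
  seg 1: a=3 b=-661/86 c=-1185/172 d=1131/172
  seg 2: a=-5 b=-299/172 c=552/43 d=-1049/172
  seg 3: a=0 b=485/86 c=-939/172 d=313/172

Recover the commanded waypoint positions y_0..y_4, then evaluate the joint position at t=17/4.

y_0=0 y_1=3 y_2=-5 y_3=0 y_4=2
S(17/4) = 12077/11008

y_0 = S_0(0) = a_0 = 0
y_1 = S_1(0) = a_1 = 3
y_2 = S_2(0) = a_2 = -5
y_3 = S_3(0) = a_3 = 0
y_4 = S_3(1) = 2
t_q=17/4 is in segment 3 (τ=1/4); S_3(τ)=12077/11008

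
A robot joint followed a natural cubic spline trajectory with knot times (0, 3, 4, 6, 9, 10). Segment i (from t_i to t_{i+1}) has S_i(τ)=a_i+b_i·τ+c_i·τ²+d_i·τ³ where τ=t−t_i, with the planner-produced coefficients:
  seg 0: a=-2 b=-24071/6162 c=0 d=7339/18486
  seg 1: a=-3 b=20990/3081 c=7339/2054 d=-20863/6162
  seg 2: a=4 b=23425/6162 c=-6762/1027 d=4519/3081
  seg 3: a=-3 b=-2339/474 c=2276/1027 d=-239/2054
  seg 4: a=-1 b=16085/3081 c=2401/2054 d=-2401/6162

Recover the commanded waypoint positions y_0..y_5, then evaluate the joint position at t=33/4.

y_0=-2 y_1=-3 y_2=4 y_3=-3 y_4=-1 y_5=5
S(33/4) = -553287/131456

y_0 = S_0(0) = a_0 = -2
y_1 = S_1(0) = a_1 = -3
y_2 = S_2(0) = a_2 = 4
y_3 = S_3(0) = a_3 = -3
y_4 = S_4(0) = a_4 = -1
y_5 = S_4(1) = 5
t_q=33/4 is in segment 3 (τ=9/4); S_3(τ)=-553287/131456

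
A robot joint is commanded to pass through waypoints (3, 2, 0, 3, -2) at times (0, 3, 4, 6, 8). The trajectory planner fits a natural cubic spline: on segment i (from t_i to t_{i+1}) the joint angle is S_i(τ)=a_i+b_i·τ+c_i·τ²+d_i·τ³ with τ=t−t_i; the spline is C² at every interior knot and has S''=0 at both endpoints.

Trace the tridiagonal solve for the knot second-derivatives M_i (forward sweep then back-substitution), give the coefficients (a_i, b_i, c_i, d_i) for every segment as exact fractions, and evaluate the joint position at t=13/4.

Δ: Δ0=-1/3, Δ1=-2, Δ2=3/2, Δ3=-5/2
row 1: diag=8, rhs=-10; c'=1/8, d'=-5/4
row 2: denom=6−1·1/8=47/8; d'=(21−1·-5/4)/(47/8)=178/47
row 3: denom=8−2·16/47=344/47; d'=(-24−2·178/47)/(344/47)=-371/86
back: M3=-371/86
back: M2=178/47−16/47·-371/86=226/43
back: M1=-5/4−1/8·226/43=-82/43
M: M0=0, M1=-82/43, M2=226/43, M3=-371/86, M4=0
seg 0: a=3, c=M0/2=0, d=(M1−M0)/(6·3)=-41/387, b=Δ0−h0·(2M0+M1)/6=80/129
seg 1: a=2, c=M1/2=-41/43, d=(M2−M1)/(6·1)=154/129, b=Δ1−h1·(2M1+M2)/6=-289/129
seg 2: a=0, c=M2/2=113/43, d=(M3−M2)/(6·2)=-823/1032, b=Δ2−h2·(2M2+M3)/6=-73/129
seg 3: a=3, c=M3/2=-371/172, d=(M4−M3)/(6·2)=371/1032, b=Δ3−h3·(2M3+M4)/6=97/258
t_q=13/4 → seg 1, τ=1/4; S=2+-289/129·τ+-41/43·τ²+154/129·τ³=1925/1376

  seg 0: a=3 b=80/129 c=0 d=-41/387
  seg 1: a=2 b=-289/129 c=-41/43 d=154/129
  seg 2: a=0 b=-73/129 c=113/43 d=-823/1032
  seg 3: a=3 b=97/258 c=-371/172 d=371/1032
S(13/4) = 1925/1376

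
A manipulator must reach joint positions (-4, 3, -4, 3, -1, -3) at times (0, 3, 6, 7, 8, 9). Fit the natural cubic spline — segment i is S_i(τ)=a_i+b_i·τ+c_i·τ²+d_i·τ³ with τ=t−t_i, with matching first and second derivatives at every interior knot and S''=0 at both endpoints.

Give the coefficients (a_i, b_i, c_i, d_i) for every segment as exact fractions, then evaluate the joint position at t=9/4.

Δ: Δ0=7/3, Δ1=-7/3, Δ2=7, Δ3=-4, Δ4=-2
row 1: diag=12, rhs=-28; c'=1/4, d'=-7/3
row 2: denom=8−3·1/4=29/4; d'=(56−3·-7/3)/(29/4)=252/29
row 3: denom=4−1·4/29=112/29; d'=(-66−1·252/29)/(112/29)=-1083/56
row 4: denom=4−1·29/112=419/112; d'=(12−1·-1083/56)/(419/112)=3510/419
back: M4=3510/419
back: M3=-1083/56−29/112·3510/419=-9012/419
back: M2=252/29−4/29·-9012/419=4884/419
back: M1=-7/3−1/4·4884/419=-6596/1257
M: M0=0, M1=-6596/1257, M2=4884/419, M3=-9012/419, M4=3510/419, M5=0
seg 0: a=-4, c=M0/2=0, d=(M1−M0)/(6·3)=-3298/11313, b=Δ0−h0·(2M0+M1)/6=2077/419
seg 1: a=3, c=M1/2=-3298/1257, d=(M2−M1)/(6·3)=10624/11313, b=Δ1−h1·(2M1+M2)/6=-1221/419
seg 2: a=-4, c=M2/2=2442/419, d=(M3−M2)/(6·1)=-2316/419, b=Δ2−h2·(2M2+M3)/6=2807/419
seg 3: a=3, c=M3/2=-4506/419, d=(M4−M3)/(6·1)=2087/419, b=Δ3−h3·(2M3+M4)/6=743/419
seg 4: a=-1, c=M4/2=1755/419, d=(M5−M4)/(6·1)=-585/419, b=Δ4−h4·(2M4+M5)/6=-2008/419
t_q=9/4 → seg 0, τ=9/4; S=-4+2077/419·τ+0·τ²+-3298/11313·τ³=51389/13408

  seg 0: a=-4 b=2077/419 c=0 d=-3298/11313
  seg 1: a=3 b=-1221/419 c=-3298/1257 d=10624/11313
  seg 2: a=-4 b=2807/419 c=2442/419 d=-2316/419
  seg 3: a=3 b=743/419 c=-4506/419 d=2087/419
  seg 4: a=-1 b=-2008/419 c=1755/419 d=-585/419
S(9/4) = 51389/13408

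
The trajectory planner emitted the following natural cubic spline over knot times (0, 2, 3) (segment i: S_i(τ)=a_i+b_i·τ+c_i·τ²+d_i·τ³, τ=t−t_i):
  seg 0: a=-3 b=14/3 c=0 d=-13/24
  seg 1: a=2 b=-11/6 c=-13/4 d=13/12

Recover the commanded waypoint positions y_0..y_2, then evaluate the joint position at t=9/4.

y_0=-3 y_1=2 y_2=-2
S(9/4) = 347/256

y_0 = S_0(0) = a_0 = -3
y_1 = S_1(0) = a_1 = 2
y_2 = S_1(1) = -2
t_q=9/4 is in segment 1 (τ=1/4); S_1(τ)=347/256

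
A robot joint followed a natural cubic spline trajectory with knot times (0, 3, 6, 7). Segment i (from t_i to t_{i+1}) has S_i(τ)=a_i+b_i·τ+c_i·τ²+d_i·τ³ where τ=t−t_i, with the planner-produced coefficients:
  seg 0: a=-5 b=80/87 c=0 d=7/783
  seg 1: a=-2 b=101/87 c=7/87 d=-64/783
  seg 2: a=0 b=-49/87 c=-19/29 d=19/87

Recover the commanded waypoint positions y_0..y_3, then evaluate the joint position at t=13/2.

y_0=-5 y_1=-2 y_2=0 y_3=-1
S(13/2) = -97/232

y_0 = S_0(0) = a_0 = -5
y_1 = S_1(0) = a_1 = -2
y_2 = S_2(0) = a_2 = 0
y_3 = S_2(1) = -1
t_q=13/2 is in segment 2 (τ=1/2); S_2(τ)=-97/232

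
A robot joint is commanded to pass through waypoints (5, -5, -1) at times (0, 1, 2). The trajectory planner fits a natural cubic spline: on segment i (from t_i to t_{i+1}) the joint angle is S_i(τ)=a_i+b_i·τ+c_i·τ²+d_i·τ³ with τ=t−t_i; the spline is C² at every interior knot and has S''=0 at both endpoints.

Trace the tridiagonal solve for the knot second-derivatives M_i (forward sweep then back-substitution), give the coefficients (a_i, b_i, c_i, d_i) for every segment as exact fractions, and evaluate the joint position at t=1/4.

Δ: Δ0=-10, Δ1=4
row 1: diag=4, rhs=84; c'=1/4, d'=21
back: M1=21
M: M0=0, M1=21, M2=0
seg 0: a=5, c=M0/2=0, d=(M1−M0)/(6·1)=7/2, b=Δ0−h0·(2M0+M1)/6=-27/2
seg 1: a=-5, c=M1/2=21/2, d=(M2−M1)/(6·1)=-7/2, b=Δ1−h1·(2M1+M2)/6=-3
t_q=1/4 → seg 0, τ=1/4; S=5+-27/2·τ+0·τ²+7/2·τ³=215/128

  seg 0: a=5 b=-27/2 c=0 d=7/2
  seg 1: a=-5 b=-3 c=21/2 d=-7/2
S(1/4) = 215/128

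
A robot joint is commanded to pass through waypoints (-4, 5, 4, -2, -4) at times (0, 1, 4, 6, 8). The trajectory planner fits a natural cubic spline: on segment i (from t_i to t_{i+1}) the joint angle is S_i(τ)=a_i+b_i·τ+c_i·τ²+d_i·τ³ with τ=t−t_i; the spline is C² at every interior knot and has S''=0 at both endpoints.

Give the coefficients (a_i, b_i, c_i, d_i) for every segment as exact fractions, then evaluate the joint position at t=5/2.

  seg 0: a=-4 b=4093/402 c=0 d=-475/402
  seg 1: a=5 b=1334/201 c=-475/134 d=491/1206
  seg 2: a=4 b=-1463/402 c=8/67 d=161/1608
  seg 3: a=-2 b=-394/201 c=193/268 d=-193/1608
S(5/2) = 8955/1072

Δ: Δ0=9, Δ1=-1/3, Δ2=-3, Δ3=-1
row 1: diag=8, rhs=-56; c'=3/8, d'=-7
row 2: denom=10−3·3/8=71/8; d'=(-16−3·-7)/(71/8)=40/71
row 3: denom=8−2·16/71=536/71; d'=(12−2·40/71)/(536/71)=193/134
back: M3=193/134
back: M2=40/71−16/71·193/134=16/67
back: M1=-7−3/8·16/67=-475/67
M: M0=0, M1=-475/67, M2=16/67, M3=193/134, M4=0
seg 0: a=-4, c=M0/2=0, d=(M1−M0)/(6·1)=-475/402, b=Δ0−h0·(2M0+M1)/6=4093/402
seg 1: a=5, c=M1/2=-475/134, d=(M2−M1)/(6·3)=491/1206, b=Δ1−h1·(2M1+M2)/6=1334/201
seg 2: a=4, c=M2/2=8/67, d=(M3−M2)/(6·2)=161/1608, b=Δ2−h2·(2M2+M3)/6=-1463/402
seg 3: a=-2, c=M3/2=193/268, d=(M4−M3)/(6·2)=-193/1608, b=Δ3−h3·(2M3+M4)/6=-394/201
t_q=5/2 → seg 1, τ=3/2; S=5+1334/201·τ+-475/134·τ²+491/1206·τ³=8955/1072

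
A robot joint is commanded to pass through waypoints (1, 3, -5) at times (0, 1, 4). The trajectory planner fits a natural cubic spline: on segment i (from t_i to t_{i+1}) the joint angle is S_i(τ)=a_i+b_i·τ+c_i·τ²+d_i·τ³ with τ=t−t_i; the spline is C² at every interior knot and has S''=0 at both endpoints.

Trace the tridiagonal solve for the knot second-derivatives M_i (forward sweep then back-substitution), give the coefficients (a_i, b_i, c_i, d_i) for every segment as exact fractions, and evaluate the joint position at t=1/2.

Δ: Δ0=2, Δ1=-8/3
row 1: diag=8, rhs=-28; c'=3/8, d'=-7/2
back: M1=-7/2
M: M0=0, M1=-7/2, M2=0
seg 0: a=1, c=M0/2=0, d=(M1−M0)/(6·1)=-7/12, b=Δ0−h0·(2M0+M1)/6=31/12
seg 1: a=3, c=M1/2=-7/4, d=(M2−M1)/(6·3)=7/36, b=Δ1−h1·(2M1+M2)/6=5/6
t_q=1/2 → seg 0, τ=1/2; S=1+31/12·τ+0·τ²+-7/12·τ³=71/32

  seg 0: a=1 b=31/12 c=0 d=-7/12
  seg 1: a=3 b=5/6 c=-7/4 d=7/36
S(1/2) = 71/32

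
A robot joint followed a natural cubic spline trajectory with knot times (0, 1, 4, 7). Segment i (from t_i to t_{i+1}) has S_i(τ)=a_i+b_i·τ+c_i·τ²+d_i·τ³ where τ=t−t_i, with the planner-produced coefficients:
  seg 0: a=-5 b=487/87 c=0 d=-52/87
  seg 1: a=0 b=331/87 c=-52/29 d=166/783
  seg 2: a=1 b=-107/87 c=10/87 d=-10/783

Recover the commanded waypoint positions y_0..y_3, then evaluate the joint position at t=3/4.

y_0 = S_0(0) = a_0 = -5
y_1 = S_1(0) = a_1 = 0
y_2 = S_2(0) = a_2 = 1
y_3 = S_2(3) = -2
t_q=3/4 is in segment 0 (τ=3/4); S_0(τ)=-489/464

y_0=-5 y_1=0 y_2=1 y_3=-2
S(3/4) = -489/464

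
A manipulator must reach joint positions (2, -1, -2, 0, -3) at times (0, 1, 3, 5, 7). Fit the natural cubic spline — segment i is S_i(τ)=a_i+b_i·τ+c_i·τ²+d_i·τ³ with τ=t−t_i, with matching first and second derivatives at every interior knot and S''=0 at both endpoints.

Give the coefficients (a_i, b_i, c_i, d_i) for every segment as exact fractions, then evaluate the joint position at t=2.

  seg 0: a=2 b=-275/82 c=0 d=29/82
  seg 1: a=-1 b=-94/41 c=87/82 d=-27/328
  seg 2: a=-2 b=79/82 c=93/164 d=-45/164
  seg 3: a=0 b=-5/82 c=-177/164 d=59/328
S(2) = -759/328

Δ: Δ0=-3, Δ1=-1/2, Δ2=1, Δ3=-3/2
row 1: diag=6, rhs=15; c'=1/3, d'=5/2
row 2: denom=8−2·1/3=22/3; d'=(9−2·5/2)/(22/3)=6/11
row 3: denom=8−2·3/11=82/11; d'=(-15−2·6/11)/(82/11)=-177/82
back: M3=-177/82
back: M2=6/11−3/11·-177/82=93/82
back: M1=5/2−1/3·93/82=87/41
M: M0=0, M1=87/41, M2=93/82, M3=-177/82, M4=0
seg 0: a=2, c=M0/2=0, d=(M1−M0)/(6·1)=29/82, b=Δ0−h0·(2M0+M1)/6=-275/82
seg 1: a=-1, c=M1/2=87/82, d=(M2−M1)/(6·2)=-27/328, b=Δ1−h1·(2M1+M2)/6=-94/41
seg 2: a=-2, c=M2/2=93/164, d=(M3−M2)/(6·2)=-45/164, b=Δ2−h2·(2M2+M3)/6=79/82
seg 3: a=0, c=M3/2=-177/164, d=(M4−M3)/(6·2)=59/328, b=Δ3−h3·(2M3+M4)/6=-5/82
t_q=2 → seg 1, τ=1; S=-1+-94/41·τ+87/82·τ²+-27/328·τ³=-759/328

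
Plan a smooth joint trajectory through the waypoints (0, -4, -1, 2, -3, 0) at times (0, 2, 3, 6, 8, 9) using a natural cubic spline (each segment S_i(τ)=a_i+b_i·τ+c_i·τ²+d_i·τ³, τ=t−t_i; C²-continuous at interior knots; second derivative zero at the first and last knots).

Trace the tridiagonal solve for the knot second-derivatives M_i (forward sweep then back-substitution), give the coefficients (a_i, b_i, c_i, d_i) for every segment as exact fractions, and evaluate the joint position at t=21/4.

  seg 0: a=0 b=-2147/577 c=0 d=993/2308
  seg 1: a=-4 b=832/577 c=2979/1154 d=-1181/1154
  seg 2: a=-1 b=4079/1154 c=-282/577 d=-137/1154
  seg 3: a=2 b=-1502/577 c=-1797/1154 d=3713/4616
  seg 4: a=-3 b=947/1154 c=7545/2308 d=-2515/2308
S(21/4) = 230911/73856

Δ: Δ0=-2, Δ1=3, Δ2=1, Δ3=-5/2, Δ4=3
row 1: diag=6, rhs=30; c'=1/6, d'=5
row 2: denom=8−1·1/6=47/6; d'=(-12−1·5)/(47/6)=-102/47
row 3: denom=10−3·18/47=416/47; d'=(-21−3·-102/47)/(416/47)=-681/416
row 4: denom=6−2·47/208=577/104; d'=(33−2·-681/416)/(577/104)=7545/1154
back: M4=7545/1154
back: M3=-681/416−47/208·7545/1154=-1797/577
back: M2=-102/47−18/47·-1797/577=-564/577
back: M1=5−1/6·-564/577=2979/577
M: M0=0, M1=2979/577, M2=-564/577, M3=-1797/577, M4=7545/1154, M5=0
seg 0: a=0, c=M0/2=0, d=(M1−M0)/(6·2)=993/2308, b=Δ0−h0·(2M0+M1)/6=-2147/577
seg 1: a=-4, c=M1/2=2979/1154, d=(M2−M1)/(6·1)=-1181/1154, b=Δ1−h1·(2M1+M2)/6=832/577
seg 2: a=-1, c=M2/2=-282/577, d=(M3−M2)/(6·3)=-137/1154, b=Δ2−h2·(2M2+M3)/6=4079/1154
seg 3: a=2, c=M3/2=-1797/1154, d=(M4−M3)/(6·2)=3713/4616, b=Δ3−h3·(2M3+M4)/6=-1502/577
seg 4: a=-3, c=M4/2=7545/2308, d=(M5−M4)/(6·1)=-2515/2308, b=Δ4−h4·(2M4+M5)/6=947/1154
t_q=21/4 → seg 2, τ=9/4; S=-1+4079/1154·τ+-282/577·τ²+-137/1154·τ³=230911/73856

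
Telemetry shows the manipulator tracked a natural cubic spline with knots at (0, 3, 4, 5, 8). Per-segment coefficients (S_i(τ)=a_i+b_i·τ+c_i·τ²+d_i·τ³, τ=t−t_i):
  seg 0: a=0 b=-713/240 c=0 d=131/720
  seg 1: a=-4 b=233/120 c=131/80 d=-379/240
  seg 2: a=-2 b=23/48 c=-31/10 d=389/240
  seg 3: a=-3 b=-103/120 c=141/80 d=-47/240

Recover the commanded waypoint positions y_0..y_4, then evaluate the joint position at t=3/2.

y_0=0 y_1=-4 y_2=-2 y_3=-3 y_4=5
S(3/2) = -2459/640

y_0 = S_0(0) = a_0 = 0
y_1 = S_1(0) = a_1 = -4
y_2 = S_2(0) = a_2 = -2
y_3 = S_3(0) = a_3 = -3
y_4 = S_3(3) = 5
t_q=3/2 is in segment 0 (τ=3/2); S_0(τ)=-2459/640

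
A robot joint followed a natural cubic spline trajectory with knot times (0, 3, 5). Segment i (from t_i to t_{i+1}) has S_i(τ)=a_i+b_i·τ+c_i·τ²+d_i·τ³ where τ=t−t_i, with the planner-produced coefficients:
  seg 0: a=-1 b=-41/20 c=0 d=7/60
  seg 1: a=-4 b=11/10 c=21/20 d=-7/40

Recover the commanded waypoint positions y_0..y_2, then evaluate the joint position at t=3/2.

y_0 = S_0(0) = a_0 = -1
y_1 = S_1(0) = a_1 = -4
y_2 = S_1(2) = 1
t_q=3/2 is in segment 0 (τ=3/2); S_0(τ)=-589/160

y_0=-1 y_1=-4 y_2=1
S(3/2) = -589/160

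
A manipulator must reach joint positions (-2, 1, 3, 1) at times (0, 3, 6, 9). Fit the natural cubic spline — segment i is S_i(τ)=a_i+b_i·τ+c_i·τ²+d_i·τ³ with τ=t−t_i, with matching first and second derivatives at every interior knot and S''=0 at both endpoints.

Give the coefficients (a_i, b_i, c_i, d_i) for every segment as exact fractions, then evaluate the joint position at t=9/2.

Δ: Δ0=1, Δ1=2/3, Δ2=-2/3
row 1: diag=12, rhs=-2; c'=1/4, d'=-1/6
row 2: denom=12−3·1/4=45/4; d'=(-8−3·-1/6)/(45/4)=-2/3
back: M2=-2/3
back: M1=-1/6−1/4·-2/3=0
M: M0=0, M1=0, M2=-2/3, M3=0
seg 0: a=-2, c=M0/2=0, d=(M1−M0)/(6·3)=0, b=Δ0−h0·(2M0+M1)/6=1
seg 1: a=1, c=M1/2=0, d=(M2−M1)/(6·3)=-1/27, b=Δ1−h1·(2M1+M2)/6=1
seg 2: a=3, c=M2/2=-1/3, d=(M3−M2)/(6·3)=1/27, b=Δ2−h2·(2M2+M3)/6=0
t_q=9/2 → seg 1, τ=3/2; S=1+1·τ+0·τ²+-1/27·τ³=19/8

  seg 0: a=-2 b=1 c=0 d=0
  seg 1: a=1 b=1 c=0 d=-1/27
  seg 2: a=3 b=0 c=-1/3 d=1/27
S(9/2) = 19/8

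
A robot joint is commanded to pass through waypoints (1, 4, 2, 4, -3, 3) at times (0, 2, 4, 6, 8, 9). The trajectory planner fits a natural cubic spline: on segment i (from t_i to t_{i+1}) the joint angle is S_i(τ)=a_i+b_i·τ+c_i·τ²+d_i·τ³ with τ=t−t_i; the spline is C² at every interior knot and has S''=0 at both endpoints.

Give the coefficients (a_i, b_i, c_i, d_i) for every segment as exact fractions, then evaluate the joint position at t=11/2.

  seg 0: a=1 b=377/153 c=0 d=-295/1224
  seg 1: a=4 b=-131/306 c=-295/204 d=355/612
  seg 2: a=2 b=229/306 c=415/204 d=-146/153
  seg 3: a=4 b=-785/306 c=-251/68 d=1973/1224
  seg 4: a=-3 b=308/153 c=305/51 d=-305/153
S(11/2) = 215/48

Δ: Δ0=3/2, Δ1=-1, Δ2=1, Δ3=-7/2, Δ4=6
row 1: diag=8, rhs=-15; c'=1/4, d'=-15/8
row 2: denom=8−2·1/4=15/2; d'=(12−2·-15/8)/(15/2)=21/10
row 3: denom=8−2·4/15=112/15; d'=(-27−2·21/10)/(112/15)=-117/28
row 4: denom=6−2·15/56=153/28; d'=(57−2·-117/28)/(153/28)=610/51
back: M4=610/51
back: M3=-117/28−15/56·610/51=-251/34
back: M2=21/10−4/15·-251/34=415/102
back: M1=-15/8−1/4·415/102=-295/102
M: M0=0, M1=-295/102, M2=415/102, M3=-251/34, M4=610/51, M5=0
seg 0: a=1, c=M0/2=0, d=(M1−M0)/(6·2)=-295/1224, b=Δ0−h0·(2M0+M1)/6=377/153
seg 1: a=4, c=M1/2=-295/204, d=(M2−M1)/(6·2)=355/612, b=Δ1−h1·(2M1+M2)/6=-131/306
seg 2: a=2, c=M2/2=415/204, d=(M3−M2)/(6·2)=-146/153, b=Δ2−h2·(2M2+M3)/6=229/306
seg 3: a=4, c=M3/2=-251/68, d=(M4−M3)/(6·2)=1973/1224, b=Δ3−h3·(2M3+M4)/6=-785/306
seg 4: a=-3, c=M4/2=305/51, d=(M5−M4)/(6·1)=-305/153, b=Δ4−h4·(2M4+M5)/6=308/153
t_q=11/2 → seg 2, τ=3/2; S=2+229/306·τ+415/204·τ²+-146/153·τ³=215/48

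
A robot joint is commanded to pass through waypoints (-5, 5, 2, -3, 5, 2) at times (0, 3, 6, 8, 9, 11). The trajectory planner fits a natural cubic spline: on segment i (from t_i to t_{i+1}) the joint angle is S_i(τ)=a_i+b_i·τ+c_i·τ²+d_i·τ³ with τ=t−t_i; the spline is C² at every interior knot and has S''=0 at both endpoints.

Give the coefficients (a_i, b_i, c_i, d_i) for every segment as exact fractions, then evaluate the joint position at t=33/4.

  seg 0: a=-5 b=28901/7194 c=0 d=-4921/64746
  seg 1: a=5 b=7069/3597 c=-4921/7194 d=-6569/64746
  seg 2: a=2 b=-35095/7194 c=-1915/1199 d=20045/14388
  seg 3: a=-3 b=3565/654 c=16215/2398 d=-15154/3597
  seg 4: a=5 b=45581/7194 c=-14093/2398 d=14093/14388
S(33/4) = -6141/4796

Δ: Δ0=10/3, Δ1=-1, Δ2=-5/2, Δ3=8, Δ4=-3/2
row 1: diag=12, rhs=-26; c'=1/4, d'=-13/6
row 2: denom=10−3·1/4=37/4; d'=(-9−3·-13/6)/(37/4)=-10/37
row 3: denom=6−2·8/37=206/37; d'=(63−2·-10/37)/(206/37)=2351/206
row 4: denom=6−1·37/206=1199/206; d'=(-57−1·2351/206)/(1199/206)=-14093/1199
back: M4=-14093/1199
back: M3=2351/206−37/206·-14093/1199=16215/1199
back: M2=-10/37−8/37·16215/1199=-3830/1199
back: M1=-13/6−1/4·-3830/1199=-4921/3597
M: M0=0, M1=-4921/3597, M2=-3830/1199, M3=16215/1199, M4=-14093/1199, M5=0
seg 0: a=-5, c=M0/2=0, d=(M1−M0)/(6·3)=-4921/64746, b=Δ0−h0·(2M0+M1)/6=28901/7194
seg 1: a=5, c=M1/2=-4921/7194, d=(M2−M1)/(6·3)=-6569/64746, b=Δ1−h1·(2M1+M2)/6=7069/3597
seg 2: a=2, c=M2/2=-1915/1199, d=(M3−M2)/(6·2)=20045/14388, b=Δ2−h2·(2M2+M3)/6=-35095/7194
seg 3: a=-3, c=M3/2=16215/2398, d=(M4−M3)/(6·1)=-15154/3597, b=Δ3−h3·(2M3+M4)/6=3565/654
seg 4: a=5, c=M4/2=-14093/2398, d=(M5−M4)/(6·2)=14093/14388, b=Δ4−h4·(2M4+M5)/6=45581/7194
t_q=33/4 → seg 3, τ=1/4; S=-3+3565/654·τ+16215/2398·τ²+-15154/3597·τ³=-6141/4796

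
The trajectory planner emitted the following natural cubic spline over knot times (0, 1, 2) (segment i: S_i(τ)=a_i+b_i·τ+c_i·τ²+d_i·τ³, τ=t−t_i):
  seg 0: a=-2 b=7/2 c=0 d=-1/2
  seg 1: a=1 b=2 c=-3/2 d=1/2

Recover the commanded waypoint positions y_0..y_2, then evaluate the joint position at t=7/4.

y_0=-2 y_1=1 y_2=2
S(7/4) = 239/128

y_0 = S_0(0) = a_0 = -2
y_1 = S_1(0) = a_1 = 1
y_2 = S_1(1) = 2
t_q=7/4 is in segment 1 (τ=3/4); S_1(τ)=239/128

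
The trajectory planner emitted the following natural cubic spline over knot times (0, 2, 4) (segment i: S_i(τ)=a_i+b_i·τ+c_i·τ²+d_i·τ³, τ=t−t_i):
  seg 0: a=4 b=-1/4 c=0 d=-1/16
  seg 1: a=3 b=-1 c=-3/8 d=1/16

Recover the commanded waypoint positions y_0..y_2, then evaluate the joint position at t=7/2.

y_0=4 y_1=3 y_2=0
S(7/2) = 111/128

y_0 = S_0(0) = a_0 = 4
y_1 = S_1(0) = a_1 = 3
y_2 = S_1(2) = 0
t_q=7/2 is in segment 1 (τ=3/2); S_1(τ)=111/128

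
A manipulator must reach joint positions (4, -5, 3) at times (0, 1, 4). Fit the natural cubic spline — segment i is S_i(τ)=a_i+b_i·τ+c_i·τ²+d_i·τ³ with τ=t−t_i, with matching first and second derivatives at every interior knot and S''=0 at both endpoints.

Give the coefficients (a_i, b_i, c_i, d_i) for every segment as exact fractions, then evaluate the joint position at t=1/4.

Δ: Δ0=-9, Δ1=8/3
row 1: diag=8, rhs=70; c'=3/8, d'=35/4
back: M1=35/4
M: M0=0, M1=35/4, M2=0
seg 0: a=4, c=M0/2=0, d=(M1−M0)/(6·1)=35/24, b=Δ0−h0·(2M0+M1)/6=-251/24
seg 1: a=-5, c=M1/2=35/8, d=(M2−M1)/(6·3)=-35/72, b=Δ1−h1·(2M1+M2)/6=-73/12
t_q=1/4 → seg 0, τ=1/4; S=4+-251/24·τ+0·τ²+35/24·τ³=721/512

  seg 0: a=4 b=-251/24 c=0 d=35/24
  seg 1: a=-5 b=-73/12 c=35/8 d=-35/72
S(1/4) = 721/512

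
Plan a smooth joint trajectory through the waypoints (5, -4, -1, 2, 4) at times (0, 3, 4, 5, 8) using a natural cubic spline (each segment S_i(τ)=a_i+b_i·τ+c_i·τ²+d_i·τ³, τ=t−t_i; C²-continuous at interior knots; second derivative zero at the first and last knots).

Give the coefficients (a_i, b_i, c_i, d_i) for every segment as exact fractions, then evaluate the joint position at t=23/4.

Δ: Δ0=-3, Δ1=3, Δ2=3, Δ3=2/3
row 1: diag=8, rhs=36; c'=1/8, d'=9/2
row 2: denom=4−1·1/8=31/8; d'=(0−1·9/2)/(31/8)=-36/31
row 3: denom=8−1·8/31=240/31; d'=(-14−1·-36/31)/(240/31)=-199/120
back: M3=-199/120
back: M2=-36/31−8/31·-199/120=-11/15
back: M1=9/2−1/8·-11/15=551/120
M: M0=0, M1=551/120, M2=-11/15, M3=-199/120, M4=0
seg 0: a=5, c=M0/2=0, d=(M1−M0)/(6·3)=551/2160, b=Δ0−h0·(2M0+M1)/6=-1271/240
seg 1: a=-4, c=M1/2=551/240, d=(M2−M1)/(6·1)=-71/80, b=Δ1−h1·(2M1+M2)/6=191/120
seg 2: a=-1, c=M2/2=-11/30, d=(M3−M2)/(6·1)=-37/240, b=Δ2−h2·(2M2+M3)/6=169/48
seg 3: a=2, c=M3/2=-199/240, d=(M4−M3)/(6·3)=199/2160, b=Δ3−h3·(2M3+M4)/6=93/40
t_q=23/4 → seg 3, τ=3/4; S=2+93/40·τ+-199/240·τ²+199/2160·τ³=16979/5120

  seg 0: a=5 b=-1271/240 c=0 d=551/2160
  seg 1: a=-4 b=191/120 c=551/240 d=-71/80
  seg 2: a=-1 b=169/48 c=-11/30 d=-37/240
  seg 3: a=2 b=93/40 c=-199/240 d=199/2160
S(23/4) = 16979/5120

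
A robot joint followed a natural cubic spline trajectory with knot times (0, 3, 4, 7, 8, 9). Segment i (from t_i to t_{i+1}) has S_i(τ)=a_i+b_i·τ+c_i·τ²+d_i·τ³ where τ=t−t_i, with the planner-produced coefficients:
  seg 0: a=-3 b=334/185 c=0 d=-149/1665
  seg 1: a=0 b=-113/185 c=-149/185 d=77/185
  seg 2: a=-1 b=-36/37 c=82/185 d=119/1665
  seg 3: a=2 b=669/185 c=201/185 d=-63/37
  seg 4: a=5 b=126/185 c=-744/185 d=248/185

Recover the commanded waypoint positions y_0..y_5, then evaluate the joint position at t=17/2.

y_0 = S_0(0) = a_0 = -3
y_1 = S_1(0) = a_1 = 0
y_2 = S_2(0) = a_2 = -1
y_3 = S_3(0) = a_3 = 2
y_4 = S_4(0) = a_4 = 5
y_5 = S_4(1) = 3
t_q=17/2 is in segment 4 (τ=1/2); S_4(τ)=833/185

y_0=-3 y_1=0 y_2=-1 y_3=2 y_4=5 y_5=3
S(17/2) = 833/185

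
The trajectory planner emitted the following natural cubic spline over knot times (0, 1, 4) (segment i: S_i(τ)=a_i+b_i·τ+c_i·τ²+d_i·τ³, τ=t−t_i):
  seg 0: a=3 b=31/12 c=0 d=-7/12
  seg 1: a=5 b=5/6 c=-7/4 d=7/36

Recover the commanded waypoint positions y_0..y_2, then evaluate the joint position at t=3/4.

y_0=3 y_1=5 y_2=-3
S(3/4) = 1201/256

y_0 = S_0(0) = a_0 = 3
y_1 = S_1(0) = a_1 = 5
y_2 = S_1(3) = -3
t_q=3/4 is in segment 0 (τ=3/4); S_0(τ)=1201/256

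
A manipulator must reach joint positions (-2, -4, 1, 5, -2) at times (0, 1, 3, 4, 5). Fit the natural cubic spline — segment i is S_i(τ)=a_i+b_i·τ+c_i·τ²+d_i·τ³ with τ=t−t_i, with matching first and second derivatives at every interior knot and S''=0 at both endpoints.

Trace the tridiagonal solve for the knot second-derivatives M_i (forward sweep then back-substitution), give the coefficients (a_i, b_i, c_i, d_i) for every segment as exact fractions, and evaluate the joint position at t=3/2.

  seg 0: a=-2 b=-627/244 c=0 d=139/244
  seg 1: a=-4 b=-105/122 c=417/244 d=-7/488
  seg 2: a=1 b=354/61 c=99/61 d=-209/61
  seg 3: a=5 b=-75/61 c=-528/61 d=176/61
S(3/2) = -15635/3904

Δ: Δ0=-2, Δ1=5/2, Δ2=4, Δ3=-7
row 1: diag=6, rhs=27; c'=1/3, d'=9/2
row 2: denom=6−2·1/3=16/3; d'=(9−2·9/2)/(16/3)=0
row 3: denom=4−1·3/16=61/16; d'=(-66−1·0)/(61/16)=-1056/61
back: M3=-1056/61
back: M2=0−3/16·-1056/61=198/61
back: M1=9/2−1/3·198/61=417/122
M: M0=0, M1=417/122, M2=198/61, M3=-1056/61, M4=0
seg 0: a=-2, c=M0/2=0, d=(M1−M0)/(6·1)=139/244, b=Δ0−h0·(2M0+M1)/6=-627/244
seg 1: a=-4, c=M1/2=417/244, d=(M2−M1)/(6·2)=-7/488, b=Δ1−h1·(2M1+M2)/6=-105/122
seg 2: a=1, c=M2/2=99/61, d=(M3−M2)/(6·1)=-209/61, b=Δ2−h2·(2M2+M3)/6=354/61
seg 3: a=5, c=M3/2=-528/61, d=(M4−M3)/(6·1)=176/61, b=Δ3−h3·(2M3+M4)/6=-75/61
t_q=3/2 → seg 1, τ=1/2; S=-4+-105/122·τ+417/244·τ²+-7/488·τ³=-15635/3904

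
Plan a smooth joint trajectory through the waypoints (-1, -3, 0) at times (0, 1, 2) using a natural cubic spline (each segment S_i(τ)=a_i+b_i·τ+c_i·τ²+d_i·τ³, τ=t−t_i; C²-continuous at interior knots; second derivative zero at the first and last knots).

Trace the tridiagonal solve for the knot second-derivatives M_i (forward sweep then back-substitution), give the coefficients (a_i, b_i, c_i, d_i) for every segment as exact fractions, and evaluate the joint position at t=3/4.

Δ: Δ0=-2, Δ1=3
row 1: diag=4, rhs=30; c'=1/4, d'=15/2
back: M1=15/2
M: M0=0, M1=15/2, M2=0
seg 0: a=-1, c=M0/2=0, d=(M1−M0)/(6·1)=5/4, b=Δ0−h0·(2M0+M1)/6=-13/4
seg 1: a=-3, c=M1/2=15/4, d=(M2−M1)/(6·1)=-5/4, b=Δ1−h1·(2M1+M2)/6=1/2
t_q=3/4 → seg 0, τ=3/4; S=-1+-13/4·τ+0·τ²+5/4·τ³=-745/256

  seg 0: a=-1 b=-13/4 c=0 d=5/4
  seg 1: a=-3 b=1/2 c=15/4 d=-5/4
S(3/4) = -745/256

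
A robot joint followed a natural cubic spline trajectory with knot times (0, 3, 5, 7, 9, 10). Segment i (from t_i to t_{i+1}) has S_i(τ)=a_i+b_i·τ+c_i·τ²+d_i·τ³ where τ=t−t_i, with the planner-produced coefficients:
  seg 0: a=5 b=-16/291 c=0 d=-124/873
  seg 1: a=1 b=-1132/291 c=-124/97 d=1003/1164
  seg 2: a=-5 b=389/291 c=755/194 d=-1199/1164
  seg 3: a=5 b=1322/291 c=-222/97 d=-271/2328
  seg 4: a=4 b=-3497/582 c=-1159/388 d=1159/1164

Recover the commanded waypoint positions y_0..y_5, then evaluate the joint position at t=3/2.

y_0 = S_0(0) = a_0 = 5
y_1 = S_1(0) = a_1 = 1
y_2 = S_2(0) = a_2 = -5
y_3 = S_3(0) = a_3 = 5
y_4 = S_4(0) = a_4 = 4
y_5 = S_4(1) = -4
t_q=3/2 is in segment 0 (τ=3/2); S_0(τ)=861/194

y_0=5 y_1=1 y_2=-5 y_3=5 y_4=4 y_5=-4
S(3/2) = 861/194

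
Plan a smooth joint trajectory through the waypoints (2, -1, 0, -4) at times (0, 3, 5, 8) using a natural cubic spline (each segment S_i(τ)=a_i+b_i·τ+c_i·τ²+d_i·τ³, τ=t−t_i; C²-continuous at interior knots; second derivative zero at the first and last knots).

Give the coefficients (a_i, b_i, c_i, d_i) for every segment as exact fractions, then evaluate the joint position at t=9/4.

  seg 0: a=2 b=-19/12 c=0 d=7/108
  seg 1: a=-1 b=1/6 c=7/12 d=-5/24
  seg 2: a=0 b=0 c=-2/3 d=2/27
S(9/4) = -211/256

Δ: Δ0=-1, Δ1=1/2, Δ2=-4/3
row 1: diag=10, rhs=9; c'=1/5, d'=9/10
row 2: denom=10−2·1/5=48/5; d'=(-11−2·9/10)/(48/5)=-4/3
back: M2=-4/3
back: M1=9/10−1/5·-4/3=7/6
M: M0=0, M1=7/6, M2=-4/3, M3=0
seg 0: a=2, c=M0/2=0, d=(M1−M0)/(6·3)=7/108, b=Δ0−h0·(2M0+M1)/6=-19/12
seg 1: a=-1, c=M1/2=7/12, d=(M2−M1)/(6·2)=-5/24, b=Δ1−h1·(2M1+M2)/6=1/6
seg 2: a=0, c=M2/2=-2/3, d=(M3−M2)/(6·3)=2/27, b=Δ2−h2·(2M2+M3)/6=0
t_q=9/4 → seg 0, τ=9/4; S=2+-19/12·τ+0·τ²+7/108·τ³=-211/256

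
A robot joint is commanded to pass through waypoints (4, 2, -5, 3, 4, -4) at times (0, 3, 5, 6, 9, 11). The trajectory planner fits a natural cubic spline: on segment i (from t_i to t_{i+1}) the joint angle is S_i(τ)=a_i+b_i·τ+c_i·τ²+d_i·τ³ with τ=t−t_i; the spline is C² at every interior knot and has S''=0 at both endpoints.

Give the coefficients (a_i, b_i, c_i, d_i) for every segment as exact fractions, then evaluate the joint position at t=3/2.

Δ: Δ0=-2/3, Δ1=-7/2, Δ2=8, Δ3=1/3, Δ4=-4
row 1: diag=10, rhs=-17; c'=1/5, d'=-17/10
row 2: denom=6−2·1/5=28/5; d'=(69−2·-17/10)/(28/5)=181/14
row 3: denom=8−1·5/28=219/28; d'=(-46−1·181/14)/(219/28)=-550/73
row 4: denom=10−3·28/73=646/73; d'=(-26−3·-550/73)/(646/73)=-124/323
back: M4=-124/323
back: M3=-550/73−28/73·-124/323=-2386/323
back: M2=181/14−5/28·-2386/323=4602/323
back: M1=-17/10−1/5·4602/323=-2939/646
M: M0=0, M1=-2939/646, M2=4602/323, M3=-2386/323, M4=-124/323, M5=0
seg 0: a=4, c=M0/2=0, d=(M1−M0)/(6·3)=-2939/11628, b=Δ0−h0·(2M0+M1)/6=6233/3876
seg 1: a=2, c=M1/2=-2939/1292, d=(M2−M1)/(6·2)=12143/7752, b=Δ1−h1·(2M1+M2)/6=-10109/1938
seg 2: a=-5, c=M2/2=2301/323, d=(M3−M2)/(6·1)=-3494/969, b=Δ2−h2·(2M2+M3)/6=4343/969
seg 3: a=3, c=M3/2=-1193/323, d=(M4−M3)/(6·3)=377/969, b=Δ3−h3·(2M3+M4)/6=451/57
seg 4: a=4, c=M4/2=-62/323, d=(M5−M4)/(6·2)=31/969, b=Δ4−h4·(2M4+M5)/6=-3628/969
t_q=3/2 → seg 0, τ=3/2; S=4+6233/3876·τ+0·τ²+-2939/11628·τ³=57459/10336

  seg 0: a=4 b=6233/3876 c=0 d=-2939/11628
  seg 1: a=2 b=-10109/1938 c=-2939/1292 d=12143/7752
  seg 2: a=-5 b=4343/969 c=2301/323 d=-3494/969
  seg 3: a=3 b=451/57 c=-1193/323 d=377/969
  seg 4: a=4 b=-3628/969 c=-62/323 d=31/969
S(3/2) = 57459/10336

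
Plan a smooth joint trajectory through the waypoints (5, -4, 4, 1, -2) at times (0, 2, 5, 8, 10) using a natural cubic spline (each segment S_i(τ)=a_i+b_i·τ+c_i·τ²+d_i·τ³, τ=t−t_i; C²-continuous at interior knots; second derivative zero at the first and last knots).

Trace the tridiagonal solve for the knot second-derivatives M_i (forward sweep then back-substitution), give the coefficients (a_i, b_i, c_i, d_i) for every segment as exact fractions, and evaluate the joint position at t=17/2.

  seg 0: a=5 b=-94/15 c=0 d=53/120
  seg 1: a=-4 b=-29/30 c=53/20 d=-259/540
  seg 2: a=4 b=119/60 c=-5/3 d=121/540
  seg 3: a=1 b=-59/30 c=7/20 d=-7/120
S(17/2) = 31/320

Δ: Δ0=-9/2, Δ1=8/3, Δ2=-1, Δ3=-3/2
row 1: diag=10, rhs=43; c'=3/10, d'=43/10
row 2: denom=12−3·3/10=111/10; d'=(-22−3·43/10)/(111/10)=-349/111
row 3: denom=10−3·10/37=340/37; d'=(-3−3·-349/111)/(340/37)=7/10
back: M3=7/10
back: M2=-349/111−10/37·7/10=-10/3
back: M1=43/10−3/10·-10/3=53/10
M: M0=0, M1=53/10, M2=-10/3, M3=7/10, M4=0
seg 0: a=5, c=M0/2=0, d=(M1−M0)/(6·2)=53/120, b=Δ0−h0·(2M0+M1)/6=-94/15
seg 1: a=-4, c=M1/2=53/20, d=(M2−M1)/(6·3)=-259/540, b=Δ1−h1·(2M1+M2)/6=-29/30
seg 2: a=4, c=M2/2=-5/3, d=(M3−M2)/(6·3)=121/540, b=Δ2−h2·(2M2+M3)/6=119/60
seg 3: a=1, c=M3/2=7/20, d=(M4−M3)/(6·2)=-7/120, b=Δ3−h3·(2M3+M4)/6=-59/30
t_q=17/2 → seg 3, τ=1/2; S=1+-59/30·τ+7/20·τ²+-7/120·τ³=31/320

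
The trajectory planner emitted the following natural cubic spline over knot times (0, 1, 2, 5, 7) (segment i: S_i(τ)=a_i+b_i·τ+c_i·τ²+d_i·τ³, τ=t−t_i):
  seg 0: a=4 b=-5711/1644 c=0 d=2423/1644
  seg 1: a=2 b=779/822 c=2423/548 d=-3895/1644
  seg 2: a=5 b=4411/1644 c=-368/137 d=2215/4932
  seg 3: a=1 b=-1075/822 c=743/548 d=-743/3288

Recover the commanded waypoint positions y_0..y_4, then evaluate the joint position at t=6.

y_0=4 y_1=2 y_2=5 y_3=1 y_4=2
S(6) = 901/1096

y_0 = S_0(0) = a_0 = 4
y_1 = S_1(0) = a_1 = 2
y_2 = S_2(0) = a_2 = 5
y_3 = S_3(0) = a_3 = 1
y_4 = S_3(2) = 2
t_q=6 is in segment 3 (τ=1); S_3(τ)=901/1096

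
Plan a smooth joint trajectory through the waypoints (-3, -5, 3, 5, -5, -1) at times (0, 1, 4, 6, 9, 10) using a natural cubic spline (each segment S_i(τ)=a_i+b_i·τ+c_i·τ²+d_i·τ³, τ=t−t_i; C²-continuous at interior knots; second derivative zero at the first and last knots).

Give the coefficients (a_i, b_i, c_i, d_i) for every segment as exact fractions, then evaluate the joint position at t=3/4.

  seg 0: a=-3 b=-1159/435 c=0 d=289/435
  seg 1: a=-5 b=-292/435 c=289/145 d=-383/1305
  seg 2: a=3 b=1463/435 c=-94/145 d=-4/15
  seg 3: a=5 b=-1057/435 c=-326/145 d=847/1305
  seg 4: a=-5 b=698/435 c=521/145 d=-521/435
S(3/4) = -43783/9280

Δ: Δ0=-2, Δ1=8/3, Δ2=1, Δ3=-10/3, Δ4=4
row 1: diag=8, rhs=28; c'=3/8, d'=7/2
row 2: denom=10−3·3/8=71/8; d'=(-10−3·7/2)/(71/8)=-164/71
row 3: denom=10−2·16/71=678/71; d'=(-26−2·-164/71)/(678/71)=-253/113
row 4: denom=8−3·71/226=1595/226; d'=(44−3·-253/113)/(1595/226)=1042/145
back: M4=1042/145
back: M3=-253/113−71/226·1042/145=-652/145
back: M2=-164/71−16/71·-652/145=-188/145
back: M1=7/2−3/8·-188/145=578/145
M: M0=0, M1=578/145, M2=-188/145, M3=-652/145, M4=1042/145, M5=0
seg 0: a=-3, c=M0/2=0, d=(M1−M0)/(6·1)=289/435, b=Δ0−h0·(2M0+M1)/6=-1159/435
seg 1: a=-5, c=M1/2=289/145, d=(M2−M1)/(6·3)=-383/1305, b=Δ1−h1·(2M1+M2)/6=-292/435
seg 2: a=3, c=M2/2=-94/145, d=(M3−M2)/(6·2)=-4/15, b=Δ2−h2·(2M2+M3)/6=1463/435
seg 3: a=5, c=M3/2=-326/145, d=(M4−M3)/(6·3)=847/1305, b=Δ3−h3·(2M3+M4)/6=-1057/435
seg 4: a=-5, c=M4/2=521/145, d=(M5−M4)/(6·1)=-521/435, b=Δ4−h4·(2M4+M5)/6=698/435
t_q=3/4 → seg 0, τ=3/4; S=-3+-1159/435·τ+0·τ²+289/435·τ³=-43783/9280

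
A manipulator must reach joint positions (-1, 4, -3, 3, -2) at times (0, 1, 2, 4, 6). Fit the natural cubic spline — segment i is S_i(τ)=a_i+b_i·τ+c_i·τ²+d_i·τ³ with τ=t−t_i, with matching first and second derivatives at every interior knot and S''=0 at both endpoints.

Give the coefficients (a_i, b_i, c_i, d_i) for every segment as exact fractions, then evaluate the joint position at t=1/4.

  seg 0: a=-1 b=1459/168 c=0 d=-619/168
  seg 1: a=4 b=-199/84 c=-619/56 d=1079/168
  seg 2: a=-3 b=-125/24 c=115/14 d=-1381/672
  seg 3: a=3 b=251/84 c=-461/112 d=461/672
S(1/4) = 3991/3584

Δ: Δ0=5, Δ1=-7, Δ2=3, Δ3=-5/2
row 1: diag=4, rhs=-72; c'=1/4, d'=-18
row 2: denom=6−1·1/4=23/4; d'=(60−1·-18)/(23/4)=312/23
row 3: denom=8−2·8/23=168/23; d'=(-33−2·312/23)/(168/23)=-461/56
back: M3=-461/56
back: M2=312/23−8/23·-461/56=115/7
back: M1=-18−1/4·115/7=-619/28
M: M0=0, M1=-619/28, M2=115/7, M3=-461/56, M4=0
seg 0: a=-1, c=M0/2=0, d=(M1−M0)/(6·1)=-619/168, b=Δ0−h0·(2M0+M1)/6=1459/168
seg 1: a=4, c=M1/2=-619/56, d=(M2−M1)/(6·1)=1079/168, b=Δ1−h1·(2M1+M2)/6=-199/84
seg 2: a=-3, c=M2/2=115/14, d=(M3−M2)/(6·2)=-1381/672, b=Δ2−h2·(2M2+M3)/6=-125/24
seg 3: a=3, c=M3/2=-461/112, d=(M4−M3)/(6·2)=461/672, b=Δ3−h3·(2M3+M4)/6=251/84
t_q=1/4 → seg 0, τ=1/4; S=-1+1459/168·τ+0·τ²+-619/168·τ³=3991/3584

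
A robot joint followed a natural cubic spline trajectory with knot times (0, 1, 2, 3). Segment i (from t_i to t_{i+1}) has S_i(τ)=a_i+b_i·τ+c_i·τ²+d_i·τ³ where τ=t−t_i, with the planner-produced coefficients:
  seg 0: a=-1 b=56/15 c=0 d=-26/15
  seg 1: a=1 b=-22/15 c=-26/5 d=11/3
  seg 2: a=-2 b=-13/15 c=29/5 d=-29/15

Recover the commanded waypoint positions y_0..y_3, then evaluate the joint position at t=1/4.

y_0=-1 y_1=1 y_2=-2 y_3=1
S(1/4) = -3/32

y_0 = S_0(0) = a_0 = -1
y_1 = S_1(0) = a_1 = 1
y_2 = S_2(0) = a_2 = -2
y_3 = S_2(1) = 1
t_q=1/4 is in segment 0 (τ=1/4); S_0(τ)=-3/32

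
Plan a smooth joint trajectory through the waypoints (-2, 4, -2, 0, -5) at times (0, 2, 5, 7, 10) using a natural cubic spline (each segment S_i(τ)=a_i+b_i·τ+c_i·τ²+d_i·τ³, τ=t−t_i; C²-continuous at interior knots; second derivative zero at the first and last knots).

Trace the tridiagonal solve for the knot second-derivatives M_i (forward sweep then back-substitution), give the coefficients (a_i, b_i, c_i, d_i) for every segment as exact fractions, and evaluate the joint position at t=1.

Δ: Δ0=3, Δ1=-2, Δ2=1, Δ3=-5/3
row 1: diag=10, rhs=-30; c'=3/10, d'=-3
row 2: denom=10−3·3/10=91/10; d'=(18−3·-3)/(91/10)=270/91
row 3: denom=10−2·20/91=870/91; d'=(-16−2·270/91)/(870/91)=-998/435
back: M3=-998/435
back: M2=270/91−20/91·-998/435=302/87
back: M1=-3−3/10·302/87=-586/145
M: M0=0, M1=-586/145, M2=302/87, M3=-998/435, M4=0
seg 0: a=-2, c=M0/2=0, d=(M1−M0)/(6·2)=-293/870, b=Δ0−h0·(2M0+M1)/6=1891/435
seg 1: a=4, c=M1/2=-293/145, d=(M2−M1)/(6·3)=1634/3915, b=Δ1−h1·(2M1+M2)/6=133/435
seg 2: a=-2, c=M2/2=151/87, d=(M3−M2)/(6·2)=-209/435, b=Δ2−h2·(2M2+M3)/6=-239/435
seg 3: a=0, c=M3/2=-499/435, d=(M4−M3)/(6·3)=499/3915, b=Δ3−h3·(2M3+M4)/6=91/145
t_q=1 → seg 0, τ=1; S=-2+1891/435·τ+0·τ²+-293/870·τ³=583/290

  seg 0: a=-2 b=1891/435 c=0 d=-293/870
  seg 1: a=4 b=133/435 c=-293/145 d=1634/3915
  seg 2: a=-2 b=-239/435 c=151/87 d=-209/435
  seg 3: a=0 b=91/145 c=-499/435 d=499/3915
S(1) = 583/290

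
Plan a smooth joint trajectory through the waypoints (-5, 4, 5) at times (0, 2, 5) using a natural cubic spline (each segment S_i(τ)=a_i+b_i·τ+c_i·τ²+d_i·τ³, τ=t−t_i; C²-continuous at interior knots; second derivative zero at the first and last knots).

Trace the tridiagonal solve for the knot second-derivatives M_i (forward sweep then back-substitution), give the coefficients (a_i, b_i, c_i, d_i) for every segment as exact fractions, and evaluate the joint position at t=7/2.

  seg 0: a=-5 b=16/3 c=0 d=-5/24
  seg 1: a=4 b=17/6 c=-5/4 d=5/36
S(7/2) = 189/32

Δ: Δ0=9/2, Δ1=1/3
row 1: diag=10, rhs=-25; c'=3/10, d'=-5/2
back: M1=-5/2
M: M0=0, M1=-5/2, M2=0
seg 0: a=-5, c=M0/2=0, d=(M1−M0)/(6·2)=-5/24, b=Δ0−h0·(2M0+M1)/6=16/3
seg 1: a=4, c=M1/2=-5/4, d=(M2−M1)/(6·3)=5/36, b=Δ1−h1·(2M1+M2)/6=17/6
t_q=7/2 → seg 1, τ=3/2; S=4+17/6·τ+-5/4·τ²+5/36·τ³=189/32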